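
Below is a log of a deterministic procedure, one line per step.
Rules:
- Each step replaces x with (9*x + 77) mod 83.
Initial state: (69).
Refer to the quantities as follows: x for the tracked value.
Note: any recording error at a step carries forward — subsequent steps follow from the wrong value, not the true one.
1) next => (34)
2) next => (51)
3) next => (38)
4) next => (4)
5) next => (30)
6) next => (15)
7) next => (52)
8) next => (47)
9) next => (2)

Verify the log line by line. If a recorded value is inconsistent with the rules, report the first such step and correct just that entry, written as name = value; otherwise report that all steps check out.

step 7, x = 46

Recomputing the run from the initial state:
step 1: x = 34
step 2: x = 51
step 3: x = 38
step 4: x = 4
step 5: x = 30
step 6: x = 15
step 7: x = 46
step 8: x = 76
step 9: x = 14
The first disagreement with the log is at step 7, where the value should be x = 46.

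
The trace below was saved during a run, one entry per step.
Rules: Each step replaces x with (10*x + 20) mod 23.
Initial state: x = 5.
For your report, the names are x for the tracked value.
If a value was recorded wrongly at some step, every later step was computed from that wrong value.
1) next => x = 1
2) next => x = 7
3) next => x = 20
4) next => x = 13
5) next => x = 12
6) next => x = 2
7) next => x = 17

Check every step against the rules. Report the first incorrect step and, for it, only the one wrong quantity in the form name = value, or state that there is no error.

step 3, x = 21

Step 1: x = (10*5 + 20) mod 23 = 1 — no discrepancy.
Step 2: x = (10*1 + 20) mod 23 = 7 — same as recorded.
Step 3: x = (10*7 + 20) mod 23 = 21 — the recorded entry deviates here.
Step 3 is the first one off; corrected, x = 21.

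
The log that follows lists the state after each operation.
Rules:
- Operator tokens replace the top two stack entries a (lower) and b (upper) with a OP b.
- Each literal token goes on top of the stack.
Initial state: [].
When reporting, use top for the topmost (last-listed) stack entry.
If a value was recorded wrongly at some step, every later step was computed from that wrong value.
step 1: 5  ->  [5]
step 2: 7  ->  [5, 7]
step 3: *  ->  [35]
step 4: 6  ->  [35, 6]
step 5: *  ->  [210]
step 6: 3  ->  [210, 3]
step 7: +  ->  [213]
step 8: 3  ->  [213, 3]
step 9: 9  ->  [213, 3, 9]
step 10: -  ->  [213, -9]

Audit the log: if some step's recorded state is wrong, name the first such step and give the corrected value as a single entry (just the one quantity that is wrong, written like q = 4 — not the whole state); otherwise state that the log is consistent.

step 10, top = -6

Recomputing the run from the initial state:
step 1: [5]
step 2: [5, 7]
step 3: [35]
step 4: [35, 6]
step 5: [210]
step 6: [210, 3]
step 7: [213]
step 8: [213, 3]
step 9: [213, 3, 9]
step 10: [213, -6]
The first disagreement with the log is at step 10, where the value should be top = -6.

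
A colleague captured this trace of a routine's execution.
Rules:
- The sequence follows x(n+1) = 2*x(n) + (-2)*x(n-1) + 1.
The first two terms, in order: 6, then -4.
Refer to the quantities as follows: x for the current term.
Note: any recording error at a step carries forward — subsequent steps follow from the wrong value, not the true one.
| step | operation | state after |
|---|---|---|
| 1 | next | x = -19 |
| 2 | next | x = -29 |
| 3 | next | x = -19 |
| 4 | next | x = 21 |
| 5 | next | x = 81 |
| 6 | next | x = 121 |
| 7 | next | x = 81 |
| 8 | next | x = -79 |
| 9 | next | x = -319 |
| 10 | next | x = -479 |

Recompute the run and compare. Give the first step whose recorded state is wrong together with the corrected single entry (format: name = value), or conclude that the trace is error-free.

step 1: x = 2*(-4) + (-2)*(6) + (1) = -19 -> same as recorded
step 2: x = 2*(-19) + (-2)*(-4) + (1) = -29 -> matches
step 3: x = 2*(-29) + (-2)*(-19) + (1) = -19 -> no discrepancy
step 4: x = 2*(-19) + (-2)*(-29) + (1) = 21 -> confirmed correct
step 5: x = 2*(21) + (-2)*(-19) + (1) = 81 -> agrees with the trace
step 6: x = 2*(81) + (-2)*(21) + (1) = 121 -> no discrepancy
step 7: x = 2*(121) + (-2)*(81) + (1) = 81 -> verified
step 8: x = 2*(81) + (-2)*(121) + (1) = -79 -> verified
step 9: x = 2*(-79) + (-2)*(81) + (1) = -319 -> exactly as logged
step 10: x = 2*(-319) + (-2)*(-79) + (1) = -479 -> same as recorded
All entries verified; no error found.

no error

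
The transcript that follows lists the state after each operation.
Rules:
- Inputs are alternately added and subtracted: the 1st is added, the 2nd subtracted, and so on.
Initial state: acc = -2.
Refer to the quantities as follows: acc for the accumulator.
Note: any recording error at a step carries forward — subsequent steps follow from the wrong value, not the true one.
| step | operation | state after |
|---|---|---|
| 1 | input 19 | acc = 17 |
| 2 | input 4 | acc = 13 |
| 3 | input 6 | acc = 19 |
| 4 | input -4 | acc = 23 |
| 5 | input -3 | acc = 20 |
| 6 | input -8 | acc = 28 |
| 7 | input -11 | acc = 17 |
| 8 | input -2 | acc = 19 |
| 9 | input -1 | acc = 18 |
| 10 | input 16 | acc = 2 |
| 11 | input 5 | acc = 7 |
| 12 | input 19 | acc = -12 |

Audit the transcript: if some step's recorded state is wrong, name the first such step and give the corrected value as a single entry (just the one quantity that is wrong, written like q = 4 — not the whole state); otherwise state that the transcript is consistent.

no error

1. acc = -2 + 19 = 17 (in agreement)
2. acc = 17 - 4 = 13 (in agreement)
3. acc = 13 + 6 = 19 (exactly as logged)
4. acc = 19 - -4 = 23 (matches)
5. acc = 23 + -3 = 20 (matches)
6. acc = 20 - -8 = 28 (consistent with the transcript)
7. acc = 28 + -11 = 17 (verified)
8. acc = 17 - -2 = 19 (exactly as logged)
9. acc = 19 + -1 = 18 (confirmed correct)
10. acc = 18 - 16 = 2 (exactly as logged)
11. acc = 2 + 5 = 7 (no discrepancy)
12. acc = 7 - 19 = -12 (same as recorded)
No step deviates from the rules.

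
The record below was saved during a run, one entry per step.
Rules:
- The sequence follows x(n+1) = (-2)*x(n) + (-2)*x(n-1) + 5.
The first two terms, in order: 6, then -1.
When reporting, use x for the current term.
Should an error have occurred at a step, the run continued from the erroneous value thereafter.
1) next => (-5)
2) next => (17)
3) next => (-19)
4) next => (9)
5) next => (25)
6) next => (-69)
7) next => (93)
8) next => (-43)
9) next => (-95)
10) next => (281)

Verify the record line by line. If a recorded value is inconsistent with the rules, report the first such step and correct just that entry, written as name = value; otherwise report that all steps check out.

Step 1: x = -2*(-1) + (-2)*(6) + (5) = -5 — same as recorded.
Step 2: x = -2*(-5) + (-2)*(-1) + (5) = 17 — matches.
Step 3: x = -2*(17) + (-2)*(-5) + (5) = -19 — confirmed correct.
Step 4: x = -2*(-19) + (-2)*(17) + (5) = 9 — verified.
Step 5: x = -2*(9) + (-2)*(-19) + (5) = 25 — same as recorded.
Step 6: x = -2*(25) + (-2)*(9) + (5) = -63 — a discrepancy with the record.
Step 6 is the first one off; corrected, x = -63.

step 6, x = -63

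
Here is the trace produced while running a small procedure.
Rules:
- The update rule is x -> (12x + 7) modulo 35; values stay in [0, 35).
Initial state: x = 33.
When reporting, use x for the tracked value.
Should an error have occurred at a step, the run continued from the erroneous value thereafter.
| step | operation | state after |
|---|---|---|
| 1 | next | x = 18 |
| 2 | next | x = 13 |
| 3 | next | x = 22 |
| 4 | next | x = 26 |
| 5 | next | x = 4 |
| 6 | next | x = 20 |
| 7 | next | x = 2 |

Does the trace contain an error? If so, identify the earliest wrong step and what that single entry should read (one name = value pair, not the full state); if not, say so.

Recomputing the run from the initial state:
step 1: x = 18
step 2: x = 13
step 3: x = 23
step 4: x = 3
step 5: x = 8
step 6: x = 33
step 7: x = 18
The first disagreement with the trace is at step 3, where the value should be x = 23.

step 3, x = 23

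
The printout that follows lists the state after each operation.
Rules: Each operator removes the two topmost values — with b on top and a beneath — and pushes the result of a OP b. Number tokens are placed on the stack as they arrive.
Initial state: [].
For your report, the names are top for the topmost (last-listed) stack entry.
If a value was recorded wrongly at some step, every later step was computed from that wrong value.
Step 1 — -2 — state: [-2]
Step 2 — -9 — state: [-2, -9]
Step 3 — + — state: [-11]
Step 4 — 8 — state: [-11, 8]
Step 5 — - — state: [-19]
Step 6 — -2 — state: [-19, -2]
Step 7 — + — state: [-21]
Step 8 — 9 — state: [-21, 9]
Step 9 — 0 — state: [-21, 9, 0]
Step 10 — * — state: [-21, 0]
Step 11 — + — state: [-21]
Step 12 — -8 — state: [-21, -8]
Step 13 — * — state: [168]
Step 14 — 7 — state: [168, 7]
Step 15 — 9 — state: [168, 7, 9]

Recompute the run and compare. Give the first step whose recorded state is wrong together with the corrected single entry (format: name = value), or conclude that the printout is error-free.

Recomputing the run from the initial state:
step 1: [-2]
step 2: [-2, -9]
step 3: [-11]
step 4: [-11, 8]
step 5: [-19]
step 6: [-19, -2]
step 7: [-21]
step 8: [-21, 9]
step 9: [-21, 9, 0]
step 10: [-21, 0]
step 11: [-21]
step 12: [-21, -8]
step 13: [168]
step 14: [168, 7]
step 15: [168, 7, 9]
This matches the printout at every step.

no error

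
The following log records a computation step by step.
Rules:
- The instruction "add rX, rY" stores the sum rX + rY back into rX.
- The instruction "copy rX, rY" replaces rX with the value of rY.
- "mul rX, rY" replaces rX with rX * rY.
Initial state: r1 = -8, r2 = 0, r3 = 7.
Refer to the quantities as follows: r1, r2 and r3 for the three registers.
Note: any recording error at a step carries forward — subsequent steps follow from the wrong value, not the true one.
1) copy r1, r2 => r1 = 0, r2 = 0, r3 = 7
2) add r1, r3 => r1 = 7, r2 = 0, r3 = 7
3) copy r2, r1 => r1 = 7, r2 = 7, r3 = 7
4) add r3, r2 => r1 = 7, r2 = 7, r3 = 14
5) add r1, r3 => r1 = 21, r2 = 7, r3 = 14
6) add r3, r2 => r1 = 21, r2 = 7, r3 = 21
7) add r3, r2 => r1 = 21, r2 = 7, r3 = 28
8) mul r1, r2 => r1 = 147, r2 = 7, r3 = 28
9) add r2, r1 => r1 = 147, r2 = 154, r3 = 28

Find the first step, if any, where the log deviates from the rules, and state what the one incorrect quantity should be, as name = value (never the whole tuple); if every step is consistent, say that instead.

Recomputing the run from the initial state:
step 1: r1 = 0, r2 = 0, r3 = 7
step 2: r1 = 7, r2 = 0, r3 = 7
step 3: r1 = 7, r2 = 7, r3 = 7
step 4: r1 = 7, r2 = 7, r3 = 14
step 5: r1 = 21, r2 = 7, r3 = 14
step 6: r1 = 21, r2 = 7, r3 = 21
step 7: r1 = 21, r2 = 7, r3 = 28
step 8: r1 = 147, r2 = 7, r3 = 28
step 9: r1 = 147, r2 = 154, r3 = 28
This matches the log at every step.

no error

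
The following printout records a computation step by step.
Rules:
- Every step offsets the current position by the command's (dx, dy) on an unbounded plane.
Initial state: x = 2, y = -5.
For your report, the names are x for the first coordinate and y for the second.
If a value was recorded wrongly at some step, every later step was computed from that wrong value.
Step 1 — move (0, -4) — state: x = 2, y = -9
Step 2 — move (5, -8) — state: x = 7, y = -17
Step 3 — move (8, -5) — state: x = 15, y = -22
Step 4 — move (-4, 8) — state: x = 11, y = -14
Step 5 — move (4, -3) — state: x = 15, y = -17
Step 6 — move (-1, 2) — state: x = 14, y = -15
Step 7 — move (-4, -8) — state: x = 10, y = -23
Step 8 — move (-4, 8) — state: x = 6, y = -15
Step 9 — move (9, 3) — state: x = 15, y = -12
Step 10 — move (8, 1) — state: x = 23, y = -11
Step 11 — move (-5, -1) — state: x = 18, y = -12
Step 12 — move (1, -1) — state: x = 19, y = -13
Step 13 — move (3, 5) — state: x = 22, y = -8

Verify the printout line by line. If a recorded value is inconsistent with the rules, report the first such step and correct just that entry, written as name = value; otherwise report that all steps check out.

Step 1: x = 2 + (0) = 2, y = -5 + (-4) = -9 — exactly as logged.
Step 2: x = 2 + (5) = 7, y = -9 + (-8) = -17 — confirmed correct.
Step 3: x = 7 + (8) = 15, y = -17 + (-5) = -22 — exactly as logged.
Step 4: x = 15 + (-4) = 11, y = -22 + (8) = -14 — agrees with the printout.
Step 5: x = 11 + (4) = 15, y = -14 + (-3) = -17 — verified.
Step 6: x = 15 + (-1) = 14, y = -17 + (2) = -15 — checks out.
Step 7: x = 14 + (-4) = 10, y = -15 + (-8) = -23 — agrees with the printout.
Step 8: x = 10 + (-4) = 6, y = -23 + (8) = -15 — consistent with the printout.
Step 9: x = 6 + (9) = 15, y = -15 + (3) = -12 — confirmed correct.
Step 10: x = 15 + (8) = 23, y = -12 + (1) = -11 — confirmed correct.
Step 11: x = 23 + (-5) = 18, y = -11 + (-1) = -12 — matches.
Step 12: x = 18 + (1) = 19, y = -12 + (-1) = -13 — matches.
Step 13: x = 19 + (3) = 22, y = -13 + (5) = -8 — confirmed correct.
Nothing is out of place; the run is error-free.

no error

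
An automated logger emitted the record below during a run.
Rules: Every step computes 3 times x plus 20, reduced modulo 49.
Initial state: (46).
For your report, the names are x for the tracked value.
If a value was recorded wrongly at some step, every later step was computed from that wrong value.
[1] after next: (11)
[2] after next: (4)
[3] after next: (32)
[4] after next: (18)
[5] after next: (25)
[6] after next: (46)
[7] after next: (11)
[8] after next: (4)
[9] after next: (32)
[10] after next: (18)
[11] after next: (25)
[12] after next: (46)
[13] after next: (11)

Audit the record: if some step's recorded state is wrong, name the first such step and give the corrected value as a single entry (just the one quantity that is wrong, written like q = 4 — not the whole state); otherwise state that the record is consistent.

no error

Recomputing the run from the initial state:
step 1: x = 11
step 2: x = 4
step 3: x = 32
step 4: x = 18
step 5: x = 25
step 6: x = 46
step 7: x = 11
step 8: x = 4
step 9: x = 32
step 10: x = 18
step 11: x = 25
step 12: x = 46
step 13: x = 11
This matches the record at every step.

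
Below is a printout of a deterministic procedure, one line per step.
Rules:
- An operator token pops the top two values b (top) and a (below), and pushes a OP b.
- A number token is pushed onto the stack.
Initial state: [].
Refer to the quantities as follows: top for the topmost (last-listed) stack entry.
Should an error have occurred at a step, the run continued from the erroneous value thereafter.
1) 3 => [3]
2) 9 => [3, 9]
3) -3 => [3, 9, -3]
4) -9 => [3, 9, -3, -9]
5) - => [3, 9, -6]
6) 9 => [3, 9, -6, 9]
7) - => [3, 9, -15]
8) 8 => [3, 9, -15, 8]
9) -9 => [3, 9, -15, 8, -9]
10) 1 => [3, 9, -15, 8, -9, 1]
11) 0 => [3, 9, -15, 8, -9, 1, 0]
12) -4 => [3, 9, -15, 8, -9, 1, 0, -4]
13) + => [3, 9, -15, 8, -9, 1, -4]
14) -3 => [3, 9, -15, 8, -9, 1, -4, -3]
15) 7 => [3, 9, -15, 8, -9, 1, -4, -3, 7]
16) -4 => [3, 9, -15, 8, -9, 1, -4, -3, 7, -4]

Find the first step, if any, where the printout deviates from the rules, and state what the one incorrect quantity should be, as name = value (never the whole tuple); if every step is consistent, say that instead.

Recomputing the run from the initial state:
step 1: [3]
step 2: [3, 9]
step 3: [3, 9, -3]
step 4: [3, 9, -3, -9]
step 5: [3, 9, 6]
step 6: [3, 9, 6, 9]
step 7: [3, 9, -3]
step 8: [3, 9, -3, 8]
step 9: [3, 9, -3, 8, -9]
step 10: [3, 9, -3, 8, -9, 1]
step 11: [3, 9, -3, 8, -9, 1, 0]
step 12: [3, 9, -3, 8, -9, 1, 0, -4]
step 13: [3, 9, -3, 8, -9, 1, -4]
step 14: [3, 9, -3, 8, -9, 1, -4, -3]
step 15: [3, 9, -3, 8, -9, 1, -4, -3, 7]
step 16: [3, 9, -3, 8, -9, 1, -4, -3, 7, -4]
The first disagreement with the printout is at step 5, where the value should be top = 6.

step 5, top = 6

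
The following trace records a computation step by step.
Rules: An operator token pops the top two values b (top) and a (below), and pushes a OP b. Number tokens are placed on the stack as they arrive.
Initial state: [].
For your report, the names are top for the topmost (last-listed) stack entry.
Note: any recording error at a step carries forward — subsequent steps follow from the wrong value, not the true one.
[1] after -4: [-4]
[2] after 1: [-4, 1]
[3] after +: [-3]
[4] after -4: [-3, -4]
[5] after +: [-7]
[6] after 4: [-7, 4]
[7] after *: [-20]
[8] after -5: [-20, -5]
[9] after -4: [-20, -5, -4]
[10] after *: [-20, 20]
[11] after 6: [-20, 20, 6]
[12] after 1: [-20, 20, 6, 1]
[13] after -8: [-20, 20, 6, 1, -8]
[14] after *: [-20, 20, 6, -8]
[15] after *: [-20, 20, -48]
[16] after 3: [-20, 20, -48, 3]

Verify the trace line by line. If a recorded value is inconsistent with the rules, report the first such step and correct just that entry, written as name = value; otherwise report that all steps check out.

Recomputing the run from the initial state:
step 1: [-4]
step 2: [-4, 1]
step 3: [-3]
step 4: [-3, -4]
step 5: [-7]
step 6: [-7, 4]
step 7: [-28]
step 8: [-28, -5]
step 9: [-28, -5, -4]
step 10: [-28, 20]
step 11: [-28, 20, 6]
step 12: [-28, 20, 6, 1]
step 13: [-28, 20, 6, 1, -8]
step 14: [-28, 20, 6, -8]
step 15: [-28, 20, -48]
step 16: [-28, 20, -48, 3]
The first disagreement with the trace is at step 7, where the value should be top = -28.

step 7, top = -28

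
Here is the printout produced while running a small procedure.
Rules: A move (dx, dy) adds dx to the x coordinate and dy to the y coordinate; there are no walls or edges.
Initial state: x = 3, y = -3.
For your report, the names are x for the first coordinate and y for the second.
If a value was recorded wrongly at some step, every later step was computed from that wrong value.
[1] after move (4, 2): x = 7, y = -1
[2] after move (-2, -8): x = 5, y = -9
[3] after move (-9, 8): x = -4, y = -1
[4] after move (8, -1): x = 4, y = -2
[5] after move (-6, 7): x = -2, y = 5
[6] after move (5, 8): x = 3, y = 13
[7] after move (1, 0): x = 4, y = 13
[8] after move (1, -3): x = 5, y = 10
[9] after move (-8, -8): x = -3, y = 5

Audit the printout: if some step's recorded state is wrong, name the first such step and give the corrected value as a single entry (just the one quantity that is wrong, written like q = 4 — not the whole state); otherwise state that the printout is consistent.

step 9, y = 2

Step 1: x = 3 + (4) = 7, y = -3 + (2) = -1 — consistent with the printout.
Step 2: x = 7 + (-2) = 5, y = -1 + (-8) = -9 — no discrepancy.
Step 3: x = 5 + (-9) = -4, y = -9 + (8) = -1 — no discrepancy.
Step 4: x = -4 + (8) = 4, y = -1 + (-1) = -2 — agrees with the printout.
Step 5: x = 4 + (-6) = -2, y = -2 + (7) = 5 — no discrepancy.
Step 6: x = -2 + (5) = 3, y = 5 + (8) = 13 — agrees with the printout.
Step 7: x = 3 + (1) = 4, y = 13 + (0) = 13 — consistent with the printout.
Step 8: x = 4 + (1) = 5, y = 13 + (-3) = 10 — exactly as logged.
Step 9: x = 5 + (-8) = -3, y = 10 + (-8) = 2 — the entry is off here.
Conclusion: step 9 carries the first error; the entry should be y = 2.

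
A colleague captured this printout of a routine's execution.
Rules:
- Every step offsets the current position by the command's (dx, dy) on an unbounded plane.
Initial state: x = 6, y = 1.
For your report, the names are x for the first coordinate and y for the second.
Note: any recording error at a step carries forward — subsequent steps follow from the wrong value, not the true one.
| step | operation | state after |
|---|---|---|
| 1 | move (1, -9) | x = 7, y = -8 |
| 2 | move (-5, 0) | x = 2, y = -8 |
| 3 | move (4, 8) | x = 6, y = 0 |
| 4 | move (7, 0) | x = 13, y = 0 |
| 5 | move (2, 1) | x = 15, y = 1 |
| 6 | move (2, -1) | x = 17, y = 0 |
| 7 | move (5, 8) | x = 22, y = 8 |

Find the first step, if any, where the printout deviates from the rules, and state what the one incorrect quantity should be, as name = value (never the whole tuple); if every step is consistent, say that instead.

no error

1. x = 6 + (1) = 7, y = 1 + (-9) = -8 (matches)
2. x = 7 + (-5) = 2, y = -8 + (0) = -8 (checks out)
3. x = 2 + (4) = 6, y = -8 + (8) = 0 (in agreement)
4. x = 6 + (7) = 13, y = 0 + (0) = 0 (agrees with the printout)
5. x = 13 + (2) = 15, y = 0 + (1) = 1 (matches)
6. x = 15 + (2) = 17, y = 1 + (-1) = 0 (agrees with the printout)
7. x = 17 + (5) = 22, y = 0 + (8) = 8 (checks out)
Nothing is out of place; the run is error-free.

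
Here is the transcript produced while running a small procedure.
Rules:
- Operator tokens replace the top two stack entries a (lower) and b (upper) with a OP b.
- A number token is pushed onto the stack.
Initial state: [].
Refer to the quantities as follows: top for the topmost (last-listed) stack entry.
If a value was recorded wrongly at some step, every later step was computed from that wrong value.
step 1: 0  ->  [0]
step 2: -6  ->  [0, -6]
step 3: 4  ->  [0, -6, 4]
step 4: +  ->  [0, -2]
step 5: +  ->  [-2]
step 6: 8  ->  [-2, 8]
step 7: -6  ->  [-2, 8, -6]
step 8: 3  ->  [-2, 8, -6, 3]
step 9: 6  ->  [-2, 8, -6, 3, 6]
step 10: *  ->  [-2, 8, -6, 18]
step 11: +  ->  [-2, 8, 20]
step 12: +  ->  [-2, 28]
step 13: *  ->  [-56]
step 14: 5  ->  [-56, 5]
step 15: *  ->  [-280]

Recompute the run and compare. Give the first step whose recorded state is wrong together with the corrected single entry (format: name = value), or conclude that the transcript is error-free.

step 11, top = 12

1. push 0: top = 0 (agrees with the transcript)
2. push -6: top = -6 (checks out)
3. push 4: top = 4 (checks out)
4. -6 + 4 = -2 (matches)
5. 0 + -2 = -2 (consistent with the transcript)
6. push 8: top = 8 (checks out)
7. push -6: top = -6 (same as recorded)
8. push 3: top = 3 (in agreement)
9. push 6: top = 6 (no discrepancy)
10. 3 * 6 = 18 (verified)
11. -6 + 18 = 12 (the transcript has a different value)
Conclusion: step 11 carries the first error; the entry should be top = 12.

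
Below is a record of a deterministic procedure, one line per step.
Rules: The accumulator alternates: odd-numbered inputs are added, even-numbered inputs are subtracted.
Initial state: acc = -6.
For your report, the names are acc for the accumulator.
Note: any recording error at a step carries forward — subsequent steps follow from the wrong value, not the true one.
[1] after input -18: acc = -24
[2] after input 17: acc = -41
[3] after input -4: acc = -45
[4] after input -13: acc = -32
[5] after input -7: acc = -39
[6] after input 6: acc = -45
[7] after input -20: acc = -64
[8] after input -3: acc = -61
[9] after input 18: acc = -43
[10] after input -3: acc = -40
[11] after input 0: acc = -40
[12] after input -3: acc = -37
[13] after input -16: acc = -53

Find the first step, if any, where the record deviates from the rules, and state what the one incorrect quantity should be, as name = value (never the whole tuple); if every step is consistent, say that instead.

1. acc = -6 + -18 = -24 (in agreement)
2. acc = -24 - 17 = -41 (exactly as logged)
3. acc = -41 + -4 = -45 (in agreement)
4. acc = -45 - -13 = -32 (agrees with the record)
5. acc = -32 + -7 = -39 (exactly as logged)
6. acc = -39 - 6 = -45 (verified)
7. acc = -45 + -20 = -65 (first mismatch against the record)
That makes step 7 the first incorrect line — acc = -65 is what it should show.

step 7, acc = -65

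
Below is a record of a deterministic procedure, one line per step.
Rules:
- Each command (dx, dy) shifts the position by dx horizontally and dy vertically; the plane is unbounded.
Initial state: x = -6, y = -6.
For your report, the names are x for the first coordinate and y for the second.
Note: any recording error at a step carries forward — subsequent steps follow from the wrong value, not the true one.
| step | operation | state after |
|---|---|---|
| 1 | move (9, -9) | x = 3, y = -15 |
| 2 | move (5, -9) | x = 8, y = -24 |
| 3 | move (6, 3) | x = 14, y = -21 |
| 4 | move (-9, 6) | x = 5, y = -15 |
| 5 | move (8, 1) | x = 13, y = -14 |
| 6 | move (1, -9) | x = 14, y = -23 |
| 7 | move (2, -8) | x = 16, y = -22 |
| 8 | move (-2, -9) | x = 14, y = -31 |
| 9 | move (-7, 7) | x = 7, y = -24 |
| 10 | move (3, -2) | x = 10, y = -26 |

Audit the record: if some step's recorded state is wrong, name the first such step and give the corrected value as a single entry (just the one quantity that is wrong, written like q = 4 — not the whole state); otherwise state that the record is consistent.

Recomputing the run from the initial state:
step 1: x = 3, y = -15
step 2: x = 8, y = -24
step 3: x = 14, y = -21
step 4: x = 5, y = -15
step 5: x = 13, y = -14
step 6: x = 14, y = -23
step 7: x = 16, y = -31
step 8: x = 14, y = -40
step 9: x = 7, y = -33
step 10: x = 10, y = -35
The first disagreement with the record is at step 7, where the value should be y = -31.

step 7, y = -31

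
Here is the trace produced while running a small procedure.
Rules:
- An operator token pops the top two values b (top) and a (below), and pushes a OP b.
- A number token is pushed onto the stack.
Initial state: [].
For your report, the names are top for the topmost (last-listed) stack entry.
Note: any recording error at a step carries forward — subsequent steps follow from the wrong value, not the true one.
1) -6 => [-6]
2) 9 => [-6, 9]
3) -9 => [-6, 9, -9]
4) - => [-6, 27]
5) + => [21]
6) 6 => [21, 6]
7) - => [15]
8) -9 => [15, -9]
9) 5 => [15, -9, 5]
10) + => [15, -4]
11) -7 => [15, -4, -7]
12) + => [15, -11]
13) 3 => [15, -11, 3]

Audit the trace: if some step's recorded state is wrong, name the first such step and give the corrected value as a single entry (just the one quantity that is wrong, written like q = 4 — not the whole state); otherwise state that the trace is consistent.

1. push -6: top = -6 (same as recorded)
2. push 9: top = 9 (same as recorded)
3. push -9: top = -9 (agrees with the trace)
4. 9 - -9 = 18 (the recorded entry deviates here)
The earliest wrong entry is at step 4: it should read top = 18.

step 4, top = 18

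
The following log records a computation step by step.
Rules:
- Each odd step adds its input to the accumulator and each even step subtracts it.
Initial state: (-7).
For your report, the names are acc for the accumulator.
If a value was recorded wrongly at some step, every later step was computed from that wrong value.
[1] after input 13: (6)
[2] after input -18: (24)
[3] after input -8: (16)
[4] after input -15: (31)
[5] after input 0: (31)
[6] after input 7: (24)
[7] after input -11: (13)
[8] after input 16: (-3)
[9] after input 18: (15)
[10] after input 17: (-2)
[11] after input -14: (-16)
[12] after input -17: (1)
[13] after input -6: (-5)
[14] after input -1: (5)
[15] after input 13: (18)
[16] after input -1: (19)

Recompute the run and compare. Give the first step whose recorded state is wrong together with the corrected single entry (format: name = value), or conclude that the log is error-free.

step 14, acc = -4

Recomputing the run from the initial state:
step 1: acc = 6
step 2: acc = 24
step 3: acc = 16
step 4: acc = 31
step 5: acc = 31
step 6: acc = 24
step 7: acc = 13
step 8: acc = -3
step 9: acc = 15
step 10: acc = -2
step 11: acc = -16
step 12: acc = 1
step 13: acc = -5
step 14: acc = -4
step 15: acc = 9
step 16: acc = 10
The first disagreement with the log is at step 14, where the value should be acc = -4.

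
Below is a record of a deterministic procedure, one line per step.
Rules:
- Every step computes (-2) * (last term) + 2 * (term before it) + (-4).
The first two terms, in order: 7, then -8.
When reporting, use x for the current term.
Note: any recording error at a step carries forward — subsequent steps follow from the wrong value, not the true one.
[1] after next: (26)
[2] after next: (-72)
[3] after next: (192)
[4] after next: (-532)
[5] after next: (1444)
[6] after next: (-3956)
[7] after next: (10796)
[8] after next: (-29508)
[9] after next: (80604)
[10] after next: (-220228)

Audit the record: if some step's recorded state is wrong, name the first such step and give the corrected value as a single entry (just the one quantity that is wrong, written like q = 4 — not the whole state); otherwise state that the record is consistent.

1. x = -2*(-8) + (2)*(7) + (-4) = 26 (exactly as logged)
2. x = -2*(26) + (2)*(-8) + (-4) = -72 (checks out)
3. x = -2*(-72) + (2)*(26) + (-4) = 192 (in agreement)
4. x = -2*(192) + (2)*(-72) + (-4) = -532 (in agreement)
5. x = -2*(-532) + (2)*(192) + (-4) = 1444 (agrees with the record)
6. x = -2*(1444) + (2)*(-532) + (-4) = -3956 (checks out)
7. x = -2*(-3956) + (2)*(1444) + (-4) = 10796 (agrees with the record)
8. x = -2*(10796) + (2)*(-3956) + (-4) = -29508 (confirmed correct)
9. x = -2*(-29508) + (2)*(10796) + (-4) = 80604 (verified)
10. x = -2*(80604) + (2)*(-29508) + (-4) = -220228 (in agreement)
All entries verified; no error found.

no error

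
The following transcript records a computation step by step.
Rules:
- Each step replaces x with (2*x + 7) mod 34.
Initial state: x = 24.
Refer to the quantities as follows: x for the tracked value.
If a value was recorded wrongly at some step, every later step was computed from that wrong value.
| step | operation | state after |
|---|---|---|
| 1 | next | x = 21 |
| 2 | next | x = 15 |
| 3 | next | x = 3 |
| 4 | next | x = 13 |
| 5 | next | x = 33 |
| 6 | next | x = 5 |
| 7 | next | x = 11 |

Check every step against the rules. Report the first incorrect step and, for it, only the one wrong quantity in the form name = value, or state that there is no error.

Recomputing the run from the initial state:
step 1: x = 21
step 2: x = 15
step 3: x = 3
step 4: x = 13
step 5: x = 33
step 6: x = 5
step 7: x = 17
The first disagreement with the transcript is at step 7, where the value should be x = 17.

step 7, x = 17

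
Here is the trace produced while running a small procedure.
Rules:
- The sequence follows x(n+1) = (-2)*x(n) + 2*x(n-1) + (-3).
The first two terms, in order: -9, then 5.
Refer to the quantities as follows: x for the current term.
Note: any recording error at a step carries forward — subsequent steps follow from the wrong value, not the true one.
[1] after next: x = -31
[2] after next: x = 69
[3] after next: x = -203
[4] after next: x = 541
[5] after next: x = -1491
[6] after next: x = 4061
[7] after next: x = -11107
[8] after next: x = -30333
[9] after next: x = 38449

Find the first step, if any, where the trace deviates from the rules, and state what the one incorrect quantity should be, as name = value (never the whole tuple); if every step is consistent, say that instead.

Recomputing the run from the initial state:
step 1: x = -31
step 2: x = 69
step 3: x = -203
step 4: x = 541
step 5: x = -1491
step 6: x = 4061
step 7: x = -11107
step 8: x = 30333
step 9: x = -82883
The first disagreement with the trace is at step 8, where the value should be x = 30333.

step 8, x = 30333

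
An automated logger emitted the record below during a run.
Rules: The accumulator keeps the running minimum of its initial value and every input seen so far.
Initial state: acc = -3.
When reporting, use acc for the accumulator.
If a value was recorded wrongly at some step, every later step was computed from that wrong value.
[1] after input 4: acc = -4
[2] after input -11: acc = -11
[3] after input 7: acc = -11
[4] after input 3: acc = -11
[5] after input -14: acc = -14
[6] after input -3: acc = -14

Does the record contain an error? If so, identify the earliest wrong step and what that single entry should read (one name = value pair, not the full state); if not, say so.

step 1, acc = -3

Step 1: acc = min(-3, 4) = -3 — this is not what the record shows.
Conclusion: step 1 carries the first error; the entry should be acc = -3.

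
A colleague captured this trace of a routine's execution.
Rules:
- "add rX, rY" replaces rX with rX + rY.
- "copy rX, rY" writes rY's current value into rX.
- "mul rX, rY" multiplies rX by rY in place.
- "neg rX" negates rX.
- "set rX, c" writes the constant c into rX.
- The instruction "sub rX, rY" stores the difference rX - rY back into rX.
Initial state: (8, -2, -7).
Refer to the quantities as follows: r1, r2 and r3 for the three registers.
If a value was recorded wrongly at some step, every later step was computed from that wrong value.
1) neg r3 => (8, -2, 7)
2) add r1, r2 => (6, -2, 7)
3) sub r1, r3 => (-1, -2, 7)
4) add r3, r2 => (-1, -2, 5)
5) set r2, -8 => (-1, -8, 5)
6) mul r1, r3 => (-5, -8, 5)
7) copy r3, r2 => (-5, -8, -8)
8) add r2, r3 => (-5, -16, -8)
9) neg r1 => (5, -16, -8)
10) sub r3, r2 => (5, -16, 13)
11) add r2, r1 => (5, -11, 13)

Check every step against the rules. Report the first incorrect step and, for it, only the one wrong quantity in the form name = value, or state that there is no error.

step 10, r3 = 8

Step 1: r3 = -(-7) = 7 — verified.
Step 2: r1 = 8 + -2 = 6 — agrees with the trace.
Step 3: r1 = 6 - 7 = -1 — matches.
Step 4: r3 = 7 + -2 = 5 — consistent with the trace.
Step 5: r2 = -8 — checks out.
Step 6: r1 = -1 * 5 = -5 — no discrepancy.
Step 7: r3 = -8 — checks out.
Step 8: r2 = -8 + -8 = -16 — checks out.
Step 9: r1 = -(-5) = 5 — no discrepancy.
Step 10: r3 = -8 - -16 = 8 — the entry is off here.
Conclusion: step 10 carries the first error; the entry should be r3 = 8.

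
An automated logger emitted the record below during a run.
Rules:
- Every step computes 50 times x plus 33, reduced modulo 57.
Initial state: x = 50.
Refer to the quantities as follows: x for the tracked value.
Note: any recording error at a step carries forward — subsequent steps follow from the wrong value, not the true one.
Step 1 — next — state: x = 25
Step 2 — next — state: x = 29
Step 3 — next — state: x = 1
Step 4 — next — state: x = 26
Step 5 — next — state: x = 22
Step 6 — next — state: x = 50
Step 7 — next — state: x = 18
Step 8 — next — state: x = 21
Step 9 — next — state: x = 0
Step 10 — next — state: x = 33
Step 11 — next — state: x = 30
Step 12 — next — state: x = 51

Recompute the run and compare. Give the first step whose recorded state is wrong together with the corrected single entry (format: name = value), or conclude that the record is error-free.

Step 1: x = (50*50 + 33) mod 57 = 25 — consistent with the record.
Step 2: x = (50*25 + 33) mod 57 = 29 — checks out.
Step 3: x = (50*29 + 33) mod 57 = 1 — consistent with the record.
Step 4: x = (50*1 + 33) mod 57 = 26 — same as recorded.
Step 5: x = (50*26 + 33) mod 57 = 22 — consistent with the record.
Step 6: x = (50*22 + 33) mod 57 = 50 — matches.
Step 7: x = (50*50 + 33) mod 57 = 25 — first mismatch against the record.
Step 7 is the first one off; corrected, x = 25.

step 7, x = 25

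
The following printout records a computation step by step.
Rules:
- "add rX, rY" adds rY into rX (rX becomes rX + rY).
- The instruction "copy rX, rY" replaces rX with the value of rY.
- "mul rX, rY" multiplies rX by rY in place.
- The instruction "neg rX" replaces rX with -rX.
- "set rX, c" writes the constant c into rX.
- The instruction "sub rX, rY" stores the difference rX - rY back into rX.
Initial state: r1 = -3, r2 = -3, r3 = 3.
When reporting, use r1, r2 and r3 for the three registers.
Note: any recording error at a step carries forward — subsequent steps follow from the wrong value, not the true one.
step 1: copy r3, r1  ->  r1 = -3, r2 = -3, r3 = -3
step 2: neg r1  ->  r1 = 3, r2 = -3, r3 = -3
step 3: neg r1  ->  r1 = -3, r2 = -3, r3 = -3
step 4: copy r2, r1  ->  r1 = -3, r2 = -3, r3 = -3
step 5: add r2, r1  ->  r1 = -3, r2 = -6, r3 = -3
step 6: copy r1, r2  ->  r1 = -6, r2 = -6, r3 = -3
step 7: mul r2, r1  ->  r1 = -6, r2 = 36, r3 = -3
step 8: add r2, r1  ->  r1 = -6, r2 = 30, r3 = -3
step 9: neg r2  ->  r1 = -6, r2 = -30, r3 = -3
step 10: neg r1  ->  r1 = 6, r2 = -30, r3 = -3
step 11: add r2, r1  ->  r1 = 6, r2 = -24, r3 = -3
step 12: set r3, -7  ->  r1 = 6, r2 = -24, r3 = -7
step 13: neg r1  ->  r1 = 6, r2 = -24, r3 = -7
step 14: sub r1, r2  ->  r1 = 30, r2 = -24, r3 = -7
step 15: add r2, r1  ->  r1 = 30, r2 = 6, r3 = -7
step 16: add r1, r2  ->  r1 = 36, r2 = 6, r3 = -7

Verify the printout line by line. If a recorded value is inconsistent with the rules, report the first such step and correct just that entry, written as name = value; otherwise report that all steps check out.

1. r3 = -3 (in agreement)
2. r1 = -(-3) = 3 (confirmed correct)
3. r1 = -(3) = -3 (checks out)
4. r2 = -3 (no discrepancy)
5. r2 = -3 + -3 = -6 (confirmed correct)
6. r1 = -6 (consistent with the printout)
7. r2 = -6 * -6 = 36 (no discrepancy)
8. r2 = 36 + -6 = 30 (consistent with the printout)
9. r2 = -(30) = -30 (confirmed correct)
10. r1 = -(-6) = 6 (in agreement)
11. r2 = -30 + 6 = -24 (exactly as logged)
12. r3 = -7 (agrees with the printout)
13. r1 = -(6) = -6 (the printout has a different value)
The earliest wrong entry is at step 13: it should read r1 = -6.

step 13, r1 = -6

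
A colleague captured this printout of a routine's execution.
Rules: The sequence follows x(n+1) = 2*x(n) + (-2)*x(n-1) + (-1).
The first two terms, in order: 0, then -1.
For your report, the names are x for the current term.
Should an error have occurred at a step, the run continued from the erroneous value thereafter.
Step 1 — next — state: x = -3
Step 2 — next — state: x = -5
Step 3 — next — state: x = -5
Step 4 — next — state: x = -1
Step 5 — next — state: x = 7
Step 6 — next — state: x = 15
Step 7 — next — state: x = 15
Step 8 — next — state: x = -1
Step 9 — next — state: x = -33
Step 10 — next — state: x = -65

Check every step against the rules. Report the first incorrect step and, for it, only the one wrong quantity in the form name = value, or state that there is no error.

no error

Recomputing the run from the initial state:
step 1: x = -3
step 2: x = -5
step 3: x = -5
step 4: x = -1
step 5: x = 7
step 6: x = 15
step 7: x = 15
step 8: x = -1
step 9: x = -33
step 10: x = -65
This matches the printout at every step.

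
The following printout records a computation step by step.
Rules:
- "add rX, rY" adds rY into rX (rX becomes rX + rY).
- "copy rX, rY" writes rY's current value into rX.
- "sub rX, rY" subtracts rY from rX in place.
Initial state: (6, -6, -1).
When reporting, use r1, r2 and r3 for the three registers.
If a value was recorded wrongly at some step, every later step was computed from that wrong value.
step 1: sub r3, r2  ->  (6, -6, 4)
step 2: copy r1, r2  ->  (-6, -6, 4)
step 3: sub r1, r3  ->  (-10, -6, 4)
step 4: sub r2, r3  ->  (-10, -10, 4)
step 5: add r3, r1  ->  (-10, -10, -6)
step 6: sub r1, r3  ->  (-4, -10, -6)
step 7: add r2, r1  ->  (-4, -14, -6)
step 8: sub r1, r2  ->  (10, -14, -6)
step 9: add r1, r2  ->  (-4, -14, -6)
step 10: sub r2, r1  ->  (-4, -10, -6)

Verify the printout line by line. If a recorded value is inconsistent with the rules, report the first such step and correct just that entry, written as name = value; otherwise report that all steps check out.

Recomputing the run from the initial state:
step 1: r1 = 6, r2 = -6, r3 = 5
step 2: r1 = -6, r2 = -6, r3 = 5
step 3: r1 = -11, r2 = -6, r3 = 5
step 4: r1 = -11, r2 = -11, r3 = 5
step 5: r1 = -11, r2 = -11, r3 = -6
step 6: r1 = -5, r2 = -11, r3 = -6
step 7: r1 = -5, r2 = -16, r3 = -6
step 8: r1 = 11, r2 = -16, r3 = -6
step 9: r1 = -5, r2 = -16, r3 = -6
step 10: r1 = -5, r2 = -11, r3 = -6
The first disagreement with the printout is at step 1, where the value should be r3 = 5.

step 1, r3 = 5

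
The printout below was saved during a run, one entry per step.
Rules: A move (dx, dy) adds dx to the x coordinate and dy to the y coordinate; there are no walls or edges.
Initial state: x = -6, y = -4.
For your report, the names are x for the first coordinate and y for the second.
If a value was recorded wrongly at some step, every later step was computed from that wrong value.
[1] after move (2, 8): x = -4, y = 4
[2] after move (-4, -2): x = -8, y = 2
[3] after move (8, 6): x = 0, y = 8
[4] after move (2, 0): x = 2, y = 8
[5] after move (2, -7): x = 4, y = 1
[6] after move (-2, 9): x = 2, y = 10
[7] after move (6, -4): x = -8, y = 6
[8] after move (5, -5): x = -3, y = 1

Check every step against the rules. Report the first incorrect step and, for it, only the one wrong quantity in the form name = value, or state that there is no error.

step 7, x = 8

step 1: x = -6 + (2) = -4, y = -4 + (8) = 4 -> exactly as logged
step 2: x = -4 + (-4) = -8, y = 4 + (-2) = 2 -> checks out
step 3: x = -8 + (8) = 0, y = 2 + (6) = 8 -> consistent with the printout
step 4: x = 0 + (2) = 2, y = 8 + (0) = 8 -> consistent with the printout
step 5: x = 2 + (2) = 4, y = 8 + (-7) = 1 -> checks out
step 6: x = 4 + (-2) = 2, y = 1 + (9) = 10 -> checks out
step 7: x = 2 + (6) = 8, y = 10 + (-4) = 6 -> the recorded entry deviates here
That makes step 7 the first incorrect line — x = 8 is what it should show.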